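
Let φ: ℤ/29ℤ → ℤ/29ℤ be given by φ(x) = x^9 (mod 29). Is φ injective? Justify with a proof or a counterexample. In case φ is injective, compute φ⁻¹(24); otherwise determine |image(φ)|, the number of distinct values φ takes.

Since 29 is prime, the nonzero elements of ℤ/29ℤ form a cyclic group of order 28.
As gcd(9, 28) = 1, raising to the 9th power is a bijection on this group: if u^9 ≡ v^9 then (uv^{−1})^9 = 1, and the only element of order dividing gcd(9, 28) = 1 is 1, so u = v.
With φ(0) = 0 this makes φ injective on all of ℤ/29ℤ, hence bijective (finite equal-size domain and codomain). In particular φ is injective.
Since φ is injective, we find the preimage of 24. The inverse of x ↦ x^9 on (ℤ/29ℤ)^× is x ↦ x^25, because 9·25 = 225 = 8·28 + 1 ≡ 1 (mod 28) and x^{28} = 1 for x ≠ 0 (Fermat). So φ⁻¹(24) = 24^25 mod 29.
Repeated squaring mod 29: 24^1 ≡ 24, 24^2 ≡ 24² = 576 ≡ 25, 24^4 ≡ 25² = 625 ≡ 16, 24^8 ≡ 16² = 256 ≡ 24, 24^16 ≡ 24² = 576 ≡ 25. Since 25 = 16 + 8 + 1, 24^25 ≡ 25·24·24: 25·24 = 600 ≡ 20, then 20·24 = 480 ≡ 16. So 24^25 ≡ 16 (mod 29).
Hence φ⁻¹(24) = 16.

16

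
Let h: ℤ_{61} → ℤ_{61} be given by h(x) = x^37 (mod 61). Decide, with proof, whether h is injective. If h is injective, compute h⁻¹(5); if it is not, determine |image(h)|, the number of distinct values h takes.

39

Since 61 is prime, the nonzero elements of ℤ_{61} form a cyclic group of order 60.
As gcd(37, 60) = 1, raising to the 37th power is a bijection on this group: if x_1^37 ≡ x_2^37 then (x_1x_2^{−1})^37 = 1, and the only element of order dividing gcd(37, 60) = 1 is 1, so x_1 = x_2.
With h(0) = 0 this makes h injective on all of ℤ_{61}, hence bijective (finite equal-size domain and codomain). In particular h is injective.
Since h is injective, we find the preimage of 5. The inverse of x ↦ x^37 on (ℤ_{61})^× is x ↦ x^13, because 37·13 = 481 = 8·60 + 1 ≡ 1 (mod 60) and x^{60} = 1 for x ≠ 0 (Fermat). So h⁻¹(5) = 5^13 mod 61.
Repeated squaring mod 61: 5^1 ≡ 5, 5^2 ≡ 5² = 25, 5^4 ≡ 25² = 625 ≡ 15, 5^8 ≡ 15² = 225 ≡ 42. Since 13 = 8 + 4 + 1, 5^13 ≡ 42·15·5: 42·15 = 630 ≡ 20, then 20·5 = 100 ≡ 39. So 5^13 ≡ 39 (mod 61).
Hence h⁻¹(5) = 39.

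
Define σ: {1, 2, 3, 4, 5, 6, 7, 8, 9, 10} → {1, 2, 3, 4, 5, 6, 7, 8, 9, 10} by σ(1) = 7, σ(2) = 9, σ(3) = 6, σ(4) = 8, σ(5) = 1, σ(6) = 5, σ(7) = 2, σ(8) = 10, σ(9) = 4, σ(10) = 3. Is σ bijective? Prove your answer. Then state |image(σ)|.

10

The values 7, 9, 6, 8, 1, 5, 2, 10, 4, 3 are a permutation of {1, 2, 3, 4, 5, 6, 7, 8, 9, 10}: each element appears exactly once.
So σ is injective and surjective, hence bijective.
The image of σ is {1, 2, 3, 4, 5, 6, 7, 8, 9, 10}, which has 10 elements.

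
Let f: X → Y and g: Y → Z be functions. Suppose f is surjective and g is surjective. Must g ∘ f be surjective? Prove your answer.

surjective

Let c ∈ Z. Since g is surjective, there is b ∈ Y with g(b) = c. Since f is surjective, there is a ∈ X with f(a) = b.
Then (g ∘ f)(a) = g(b) = c. So g ∘ f is surjective.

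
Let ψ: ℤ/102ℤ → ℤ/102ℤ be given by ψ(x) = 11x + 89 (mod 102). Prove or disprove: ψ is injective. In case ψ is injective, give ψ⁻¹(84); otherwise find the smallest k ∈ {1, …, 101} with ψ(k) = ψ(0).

83

If ψ(a) = ψ(b), then 11a ≡ 11b (mod 102). Because gcd(11, 102) = 1, we may cancel 11 to get a ≡ b (mod 102).
Thus ψ is injective.
We now compute 11⁻¹ mod 102 explicitly. Euclid's algorithm: 102 = 9·11 + 3, 11 = 3·3 + 2, 3 = 1·2 + 1; back-substituting gives 1 = 65·11 − 7·102, so 11⁻¹ ≡ 65 (mod 102).
Since ψ is injective, we compute ψ⁻¹(84): solve 11x + 89 ≡ 84 (mod 102), i.e. 11x ≡ 97 (mod 102).
Multiplying by 11⁻¹ = 65 gives x ≡ 65·97 = 6305 = 61·102 + 83 ≡ 83 (mod 102).
Check: ψ(83) = 11·83 + 89 = 1002 = 9·102 + 84 ≡ 84 (mod 102).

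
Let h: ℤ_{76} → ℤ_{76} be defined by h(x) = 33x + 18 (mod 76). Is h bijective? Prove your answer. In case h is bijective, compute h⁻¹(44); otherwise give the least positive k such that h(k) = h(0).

10

If h(s) = h(t), then 33s ≡ 33t (mod 76). Because gcd(33, 76) = 1, we may cancel 33 to get s ≡ t (mod 76).
We now compute 33⁻¹ mod 76 explicitly. Euclid's algorithm: 76 = 2·33 + 10, 33 = 3·10 + 3, 10 = 3·3 + 1; back-substituting gives 1 = 53·33 − 23·76, so 33⁻¹ ≡ 53 (mod 76).
For any y ∈ ℤ_{76}, x = 53(y − 18) mod 76 satisfies h(x) = 33·53(y − 18) + 18 ≡ y (since 33·53 ≡ 1 mod 76). So every y has a preimage.
So h is bijective.
Since h is bijective, we find h⁻¹(44): we need 33x ≡ 44 − 18 ≡ 26 (mod 76). Using 33⁻¹ = 53: x ≡ 53·26 = 1378 = 18·76 + 10, so x = 10.
Check: h(10) = 33·10 + 18 = 348 = 4·76 + 44 ≡ 44 (mod 76).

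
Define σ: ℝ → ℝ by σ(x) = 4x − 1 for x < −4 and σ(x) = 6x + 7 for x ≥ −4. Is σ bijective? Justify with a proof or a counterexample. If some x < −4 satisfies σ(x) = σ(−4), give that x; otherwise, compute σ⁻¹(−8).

Both pieces are strictly increasing (slopes 4 and 6), so each is injective on its own interval.
The left piece maps (−∞, −4) onto (−∞, −17); the right piece maps [−4, ∞) onto [−17, ∞).
Since −17 = −17, the images partition ℝ: σ is injective and surjective, hence bijective.
Because the two images are disjoint, no x < −4 has σ(x) = σ(−4), so we compute σ⁻¹(−8): −8 lies in [−17, ∞), so solve 6x + 7 = −8: x = (−8 − 7)/6 = −5/2.

-5/2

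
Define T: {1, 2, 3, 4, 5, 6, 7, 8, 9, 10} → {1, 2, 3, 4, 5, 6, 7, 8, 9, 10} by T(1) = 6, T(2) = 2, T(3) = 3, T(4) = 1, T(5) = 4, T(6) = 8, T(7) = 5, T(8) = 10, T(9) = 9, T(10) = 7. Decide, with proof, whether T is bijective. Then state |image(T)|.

10

The values 6, 2, 3, 1, 4, 8, 5, 10, 9, 7 are a permutation of {1, 2, 3, 4, 5, 6, 7, 8, 9, 10}: each element appears exactly once.
So T is injective and surjective, hence bijective.
The image of T is {1, 2, 3, 4, 5, 6, 7, 8, 9, 10}, which has 10 elements.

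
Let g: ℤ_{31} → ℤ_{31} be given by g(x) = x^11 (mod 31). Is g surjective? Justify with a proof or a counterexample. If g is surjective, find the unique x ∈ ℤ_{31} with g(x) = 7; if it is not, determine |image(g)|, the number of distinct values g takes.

20

Since 31 is prime, the nonzero elements of ℤ_{31} form a cyclic group of order 30.
As gcd(11, 30) = 1, raising to the 11th power is a bijection on this group: if s^11 ≡ t^11 then (st^{−1})^11 = 1, and the only element of order dividing gcd(11, 30) = 1 is 1, so s = t.
With g(0) = 0 this makes g injective on all of ℤ_{31}, hence bijective (finite equal-size domain and codomain). In particular g is surjective.
Since g is surjective, we find the preimage of 7. The inverse of x ↦ x^11 on (ℤ_{31})^× is x ↦ x^11, because 11·11 = 121 = 4·30 + 1 ≡ 1 (mod 30) and x^{30} = 1 for x ≠ 0 (Fermat). So g⁻¹(7) = 7^11 mod 31.
Repeated squaring mod 31: 7^1 ≡ 7, 7^2 ≡ 7² = 49 ≡ 18, 7^4 ≡ 18² = 324 ≡ 14, 7^8 ≡ 14² = 196 ≡ 10. Since 11 = 8 + 2 + 1, 7^11 ≡ 10·18·7: 10·18 = 180 ≡ 25, then 25·7 = 175 ≡ 20. So 7^11 ≡ 20 (mod 31).
Hence g⁻¹(7) = 20.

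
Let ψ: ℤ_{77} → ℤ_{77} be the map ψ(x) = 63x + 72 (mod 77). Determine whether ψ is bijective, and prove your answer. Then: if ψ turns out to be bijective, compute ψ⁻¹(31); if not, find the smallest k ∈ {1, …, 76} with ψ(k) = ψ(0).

We have gcd(63, 77) = 7 > 1. Taking a = 0 and b = 11: ψ(0) = 72 and ψ(11) = 63·11 + 72 = 765 ≡ 72 (mod 77).
So ψ(0) = ψ(11) while 0 ≠ 11, thus ψ is not injective, hence not bijective.
Since ψ is not bijective, we find the least positive k with ψ(k) = ψ(0): this means 63k ≡ 0 (mod 77), i.e. 77 ∣ 63k. Since gcd(63, 77) = 7, dividing through by 7 this holds exactly when 11 ∣ 9k, and as gcd(9, 11) = 1, exactly when 11 ∣ k.
The smallest positive such k is 11.

11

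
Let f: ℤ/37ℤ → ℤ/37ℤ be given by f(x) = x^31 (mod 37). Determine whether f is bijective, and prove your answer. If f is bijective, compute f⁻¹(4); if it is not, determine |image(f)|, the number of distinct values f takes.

30

Since 37 is prime, the nonzero elements of ℤ/37ℤ form a cyclic group of order 36.
As gcd(31, 36) = 1, raising to the 31st power is a bijection on this group: if x_1^31 ≡ x_2^31 then (x_1x_2^{−1})^31 = 1, and the only element of order dividing gcd(31, 36) = 1 is 1, so x_1 = x_2.
With f(0) = 0 this makes f injective on all of ℤ/37ℤ, hence bijective (finite equal-size domain and codomain). In particular f is bijective.
Since f is bijective, we find the preimage of 4. The inverse of x ↦ x^31 on (ℤ/37ℤ)^× is x ↦ x^7, because 31·7 = 217 = 6·36 + 1 ≡ 1 (mod 36) and x^{36} = 1 for x ≠ 0 (Fermat). So f⁻¹(4) = 4^7 mod 37.
Repeated squaring mod 37: 4^1 ≡ 4, 4^2 ≡ 4² = 16, 4^4 ≡ 16² = 256 ≡ 34. Since 7 = 4 + 2 + 1, 4^7 ≡ 34·16·4: 34·16 = 544 ≡ 26, then 26·4 = 104 ≡ 30. So 4^7 ≡ 30 (mod 37).
Hence f⁻¹(4) = 30.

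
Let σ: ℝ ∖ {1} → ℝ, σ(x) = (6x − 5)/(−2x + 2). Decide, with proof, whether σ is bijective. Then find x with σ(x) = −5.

If σ(x) = −3, cross-multiplying gives −2(6x − 5) = 6(−2x + 2), which simplifies to 10 = 12 — false.  So −3 has no preimage and σ is not surjective.
So σ is not bijective.
Solving σ(x) = −5: cross-multiplying gives 6x − 5 = −5(−2x + 2), which rearranges to −4x = −5, so x = 5/4.

5/4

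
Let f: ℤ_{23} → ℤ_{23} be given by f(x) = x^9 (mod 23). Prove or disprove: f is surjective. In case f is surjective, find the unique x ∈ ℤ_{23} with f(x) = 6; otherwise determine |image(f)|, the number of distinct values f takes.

Since 23 is prime, the nonzero elements of ℤ_{23} form a cyclic group of order 22.
As gcd(9, 22) = 1, raising to the 9th power is a bijection on this group: if a^9 ≡ b^9 then (ab^{−1})^9 = 1, and the only element of order dividing gcd(9, 22) = 1 is 1, so a = b.
With f(0) = 0 this makes f injective on all of ℤ_{23}, hence bijective (finite equal-size domain and codomain). In particular f is surjective.
Since f is surjective, we find the preimage of 6. The inverse of x ↦ x^9 on (ℤ_{23})^× is x ↦ x^5, because 9·5 = 45 = 2·22 + 1 ≡ 1 (mod 22) and x^{22} = 1 for x ≠ 0 (Fermat). So f⁻¹(6) = 6^5 mod 23.
Repeated squaring mod 23: 6^1 ≡ 6, 6^2 ≡ 6² = 36 ≡ 13, 6^4 ≡ 13² = 169 ≡ 8. Since 5 = 4 + 1, 6^5 ≡ 8·6: 8·6 = 48 ≡ 2. So 6^5 ≡ 2 (mod 23).
Hence f⁻¹(6) = 2.

2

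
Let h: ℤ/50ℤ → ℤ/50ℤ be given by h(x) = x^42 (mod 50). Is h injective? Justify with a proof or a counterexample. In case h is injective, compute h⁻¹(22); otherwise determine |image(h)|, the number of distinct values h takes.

h(0) = 0^42 = 0.
h(10): Repeated squaring mod 50: 10^1 ≡ 10, 10^2 ≡ 10² = 100 ≡ 0, 10^4 ≡ 0² = 0, 10^8 ≡ 0² = 0, 10^16 ≡ 0² = 0, 10^32 ≡ 0² = 0. Since 42 = 32 + 8 + 2, 10^42 ≡ 0·0·0: 0·0 = 0, then 0·0 = 0. So 10^42 ≡ 0 (mod 50).
So h(0) = h(10) = 0 while 0 ≠ 10, therefore h is not injective.
Since h is not injective, we determine |image(h)|. Computing x^42 mod 50 for each x (by repeated squaring, reducing mod 50 at every step), the values h(0), h(1), …, h(49) are: 0, 1, 4, 9, 16, 25, 36, 49, 14, 31, 0, 21, 44, 19, 46, 25, 6, 39, 24, 11, 0, 41, 34, 29, 26, 25, 26, 29, 34, 41, 0, 11, 24, 39, 6, 25, 46, 19, 44, 21, 0, 31, 14, 49, 36, 25, 16, 9, 4, 1.
The distinct values are {0, 1, 4, 6, 9, 11, 14, 16, 19, 21, 24, 25, 26, 29, 31, 34, 36, 39, 41, 44, 46, 49}; there are 22 of them.

22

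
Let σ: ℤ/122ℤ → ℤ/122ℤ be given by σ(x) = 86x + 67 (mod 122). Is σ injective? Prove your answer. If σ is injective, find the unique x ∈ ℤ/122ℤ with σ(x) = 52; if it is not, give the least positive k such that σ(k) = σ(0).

Recall: σ is injective if σ(x_1) = σ(x_2) implies x_1 = x_2.
We have gcd(86, 122) = 2 > 1. Taking x_1 = 0 and x_2 = 61: σ(0) = 67 and σ(61) = 86·61 + 67 = 5313 ≡ 67 (mod 122).
So σ(0) = σ(61) while 0 ≠ 61, thus σ is not injective.
Since σ is not injective, we find the least positive k with σ(k) = σ(0): this means 86k ≡ 0 (mod 122), i.e. 122 ∣ 86k. Since gcd(86, 122) = 2, dividing through by 2 this holds exactly when 61 ∣ 43k, and as gcd(43, 61) = 1, exactly when 61 ∣ k.
The smallest positive such k is 61.

61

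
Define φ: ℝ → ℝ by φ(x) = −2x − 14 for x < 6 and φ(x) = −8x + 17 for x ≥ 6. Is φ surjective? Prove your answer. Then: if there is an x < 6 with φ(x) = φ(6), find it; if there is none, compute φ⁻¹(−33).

25/4

Both pieces are strictly decreasing (slopes −2 and −8), so each is injective on its own interval.
The left piece maps (−∞, 6) onto (−26, ∞); the right piece maps [6, ∞) onto (−∞, −31].
The union (−26, ∞) ∪ (−∞, −31] omits the interval between −26 and −31; in particular −26 has no preimage. So φ is not surjective.
Because the two images are disjoint, no x < 6 has φ(x) = φ(6), so we compute φ⁻¹(−33): −33 lies in (−∞, −31], so solve −8x + 17 = −33: x = (−33 − 17)/(−8) = 25/4.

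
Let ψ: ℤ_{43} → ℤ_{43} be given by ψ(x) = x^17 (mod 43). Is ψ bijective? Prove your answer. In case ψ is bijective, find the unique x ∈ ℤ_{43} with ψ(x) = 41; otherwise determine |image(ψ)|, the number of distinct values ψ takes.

Since 43 is prime, the nonzero elements of ℤ_{43} form a cyclic group of order 42.
As gcd(17, 42) = 1, raising to the 17th power is a bijection on this group: if a^17 ≡ b^17 then (ab^{−1})^17 = 1, and the only element of order dividing gcd(17, 42) = 1 is 1, so a = b.
With ψ(0) = 0 this makes ψ injective on all of ℤ_{43}, hence bijective (finite equal-size domain and codomain). In particular ψ is bijective.
Since ψ is bijective, we find the preimage of 41. The inverse of x ↦ x^17 on (ℤ_{43})^× is x ↦ x^5, because 17·5 = 85 = 2·42 + 1 ≡ 1 (mod 42) and x^{42} = 1 for x ≠ 0 (Fermat). So ψ⁻¹(41) = 41^5 mod 43.
Repeated squaring mod 43: 41^1 ≡ 41, 41^2 ≡ 41² = 1681 ≡ 4, 41^4 ≡ 4² = 16. Since 5 = 4 + 1, 41^5 ≡ 16·41: 16·41 = 656 ≡ 11. So 41^5 ≡ 11 (mod 43).
Hence ψ⁻¹(41) = 11.

11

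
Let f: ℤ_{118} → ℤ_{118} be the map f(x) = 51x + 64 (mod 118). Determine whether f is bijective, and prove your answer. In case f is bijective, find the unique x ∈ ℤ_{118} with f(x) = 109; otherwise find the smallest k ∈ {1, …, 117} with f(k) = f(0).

105

By definition, injectivity means: for all a, b in the domain, f(a) = f(b) implies a = b.
Suppose f(a) = f(b) in ℤ_{118}. Then 51a + 64 ≡ 51b + 64 (mod 118), thus 51(a − b) ≡ 0 (mod 118).
Since gcd(51, 118) = 1, 51 is invertible modulo 118, so a − b ≡ 0 (mod 118), i.e. a = b.
We now compute 51⁻¹ mod 118 explicitly. Euclid's algorithm: 118 = 2·51 + 16, 51 = 3·16 + 3, 16 = 5·3 + 1; back-substituting gives 1 = 81·51 − 35·118, so 51⁻¹ ≡ 81 (mod 118).
For any y ∈ ℤ_{118}, x = 81(y − 64) mod 118 satisfies f(x) = 51·81(y − 64) + 64 ≡ y (since 51·81 ≡ 1 mod 118). So every y has a preimage.
Thus f is bijective.
Since f is bijective, we find f⁻¹(109): we need 51x ≡ 109 − 64 ≡ 45 (mod 118). Using 51⁻¹ = 81: x ≡ 81·45 = 3645 = 30·118 + 105, so x = 105.
Check: f(105) = 51·105 + 64 = 5419 = 45·118 + 109 ≡ 109 (mod 118).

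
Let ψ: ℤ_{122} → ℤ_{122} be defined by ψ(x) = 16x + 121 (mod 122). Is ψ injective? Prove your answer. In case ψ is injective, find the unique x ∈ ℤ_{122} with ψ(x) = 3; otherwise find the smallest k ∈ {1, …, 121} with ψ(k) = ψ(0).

We have gcd(16, 122) = 2 > 1. Taking u = 0 and v = 61: ψ(0) = 121 and ψ(61) = 16·61 + 121 = 1097 ≡ 121 (mod 122).
So ψ(0) = ψ(61) while 0 ≠ 61, so ψ is not injective.
Since ψ is not injective, we find the least positive k with ψ(k) = ψ(0): this means 16k ≡ 0 (mod 122), i.e. 122 ∣ 16k. Since gcd(16, 122) = 2, dividing through by 2 this holds exactly when 61 ∣ 8k, and as gcd(8, 61) = 1, exactly when 61 ∣ k.
The smallest positive such k is 61.

61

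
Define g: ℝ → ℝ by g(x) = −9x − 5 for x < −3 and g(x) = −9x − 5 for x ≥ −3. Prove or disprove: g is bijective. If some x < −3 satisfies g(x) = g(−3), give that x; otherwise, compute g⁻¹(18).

-23/9

Both pieces are strictly decreasing (slopes −9 and −9), so each is injective on its own interval.
The left piece maps (−∞, −3) onto (22, ∞); the right piece maps [−3, ∞) onto (−∞, 22].
Since 22 = 22, the images partition ℝ: g is injective and surjective, hence bijective.
Because the two images are disjoint, no x < −3 has g(x) = g(−3), so we compute g⁻¹(18): 18 lies in (−∞, 22], so solve −9x − 5 = 18: x = (18 + 5)/(−9) = −23/9.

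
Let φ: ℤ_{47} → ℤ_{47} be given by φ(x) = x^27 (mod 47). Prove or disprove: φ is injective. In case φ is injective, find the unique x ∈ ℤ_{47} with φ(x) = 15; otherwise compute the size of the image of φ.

Since 47 is prime, the nonzero elements of ℤ_{47} form a cyclic group of order 46.
As gcd(27, 46) = 1, raising to the 27th power is a bijection on this group: if u^27 ≡ v^27 then (uv^{−1})^27 = 1, and the only element of order dividing gcd(27, 46) = 1 is 1, so u = v.
With φ(0) = 0 this makes φ injective on all of ℤ_{47}, hence bijective (finite equal-size domain and codomain). In particular φ is injective.
Since φ is injective, we find the preimage of 15. The inverse of x ↦ x^27 on (ℤ_{47})^× is x ↦ x^29, because 27·29 = 783 = 17·46 + 1 ≡ 1 (mod 46) and x^{46} = 1 for x ≠ 0 (Fermat). So φ⁻¹(15) = 15^29 mod 47.
Repeated squaring mod 47: 15^1 ≡ 15, 15^2 ≡ 15² = 225 ≡ 37, 15^4 ≡ 37² = 1369 ≡ 6, 15^8 ≡ 6² = 36, 15^16 ≡ 36² = 1296 ≡ 27. Since 29 = 16 + 8 + 4 + 1, 15^29 ≡ 27·36·6·15: 27·36 = 972 ≡ 32, then 32·6 = 192 ≡ 4, then 4·15 = 60 ≡ 13. So 15^29 ≡ 13 (mod 47).
Hence φ⁻¹(15) = 13.

13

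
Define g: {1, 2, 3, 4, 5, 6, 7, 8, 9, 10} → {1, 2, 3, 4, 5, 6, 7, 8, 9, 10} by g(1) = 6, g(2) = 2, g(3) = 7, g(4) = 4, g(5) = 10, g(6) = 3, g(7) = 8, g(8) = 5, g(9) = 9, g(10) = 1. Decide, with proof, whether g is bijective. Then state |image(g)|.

10

The values 6, 2, 7, 4, 10, 3, 8, 5, 9, 1 are a permutation of {1, 2, 3, 4, 5, 6, 7, 8, 9, 10}: each element appears exactly once.
So g is injective and surjective, hence bijective.
The image of g is {1, 2, 3, 4, 5, 6, 7, 8, 9, 10}, which has 10 elements.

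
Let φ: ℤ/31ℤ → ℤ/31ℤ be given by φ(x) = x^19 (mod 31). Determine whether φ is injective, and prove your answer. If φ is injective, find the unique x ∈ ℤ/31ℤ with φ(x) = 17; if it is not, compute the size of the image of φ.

24

Since 31 is prime, the nonzero elements of ℤ/31ℤ form a cyclic group of order 30.
As gcd(19, 30) = 1, raising to the 19th power is a bijection on this group: if x_1^19 ≡ x_2^19 then (x_1x_2^{−1})^19 = 1, and the only element of order dividing gcd(19, 30) = 1 is 1, so x_1 = x_2.
With φ(0) = 0 this makes φ injective on all of ℤ/31ℤ, hence bijective (finite equal-size domain and codomain). In particular φ is injective.
Since φ is injective, we find the preimage of 17. The inverse of x ↦ x^19 on (ℤ/31ℤ)^× is x ↦ x^19, because 19·19 = 361 = 12·30 + 1 ≡ 1 (mod 30) and x^{30} = 1 for x ≠ 0 (Fermat). So φ⁻¹(17) = 17^19 mod 31.
Repeated squaring mod 31: 17^1 ≡ 17, 17^2 ≡ 17² = 289 ≡ 10, 17^4 ≡ 10² = 100 ≡ 7, 17^8 ≡ 7² = 49 ≡ 18, 17^16 ≡ 18² = 324 ≡ 14. Since 19 = 16 + 2 + 1, 17^19 ≡ 14·10·17: 14·10 = 140 ≡ 16, then 16·17 = 272 ≡ 24. So 17^19 ≡ 24 (mod 31).
Hence φ⁻¹(17) = 24.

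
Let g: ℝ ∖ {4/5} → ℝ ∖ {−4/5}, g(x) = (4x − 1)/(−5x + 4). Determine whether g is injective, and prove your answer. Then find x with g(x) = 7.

Suppose g(u) = g(v). Cross-multiplying: (4u − 1)(−5v + 4) = (4v − 1)(−5u + 4).
Expanding both sides and cancelling the symmetric terms leaves 11·(u − v) = 0. Since 11 ≠ 0, u = v. Therefore g is injective.
Solving g(x) = 7: cross-multiplying gives 4x − 1 = 7(−5x + 4), which rearranges to 39x = 29, so x = 29/39.

29/39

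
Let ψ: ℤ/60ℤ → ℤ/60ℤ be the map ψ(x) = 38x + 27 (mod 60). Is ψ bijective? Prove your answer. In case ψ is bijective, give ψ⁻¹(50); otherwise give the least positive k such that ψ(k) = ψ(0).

We have gcd(38, 60) = 2 > 1. Taking u = 0 and v = 30: ψ(0) = 27 and ψ(30) = 38·30 + 27 = 1167 ≡ 27 (mod 60).
So ψ(0) = ψ(30) while 0 ≠ 30, thus ψ is not injective, hence not bijective.
Since ψ is not bijective, we find the least positive k with ψ(k) = ψ(0): this means 38k ≡ 0 (mod 60), i.e. 60 ∣ 38k. Since gcd(38, 60) = 2, dividing through by 2 this holds exactly when 30 ∣ 19k, and as gcd(19, 30) = 1, exactly when 30 ∣ k.
The smallest positive such k is 30.

30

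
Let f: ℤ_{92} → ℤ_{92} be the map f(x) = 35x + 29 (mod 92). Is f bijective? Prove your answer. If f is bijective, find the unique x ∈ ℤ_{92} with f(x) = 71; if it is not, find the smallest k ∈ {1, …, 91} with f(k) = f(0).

If f(a) = f(b), then 35a ≡ 35b (mod 92). Because gcd(35, 92) = 1, we may cancel 35 to get a ≡ b (mod 92).
We now compute 35⁻¹ mod 92 explicitly. Euclid's algorithm: 92 = 2·35 + 22, 35 = 1·22 + 13, 22 = 1·13 + 9, 13 = 1·9 + 4, 9 = 2·4 + 1; back-substituting gives 1 = 71·35 − 27·92, so 35⁻¹ ≡ 71 (mod 92).
For any y ∈ ℤ_{92}, x = 71(y − 29) mod 92 satisfies f(x) = 35·71(y − 29) + 29 ≡ y (since 35·71 ≡ 1 mod 92). So every y has a preimage.
Thus f is bijective.
Since f is bijective, we find f⁻¹(71): we need 35x ≡ 71 − 29 ≡ 42 (mod 92). Using 35⁻¹ = 71: x ≡ 71·42 = 2982 = 32·92 + 38, so x = 38.
Check: f(38) = 35·38 + 29 = 1359 = 14·92 + 71 ≡ 71 (mod 92).

38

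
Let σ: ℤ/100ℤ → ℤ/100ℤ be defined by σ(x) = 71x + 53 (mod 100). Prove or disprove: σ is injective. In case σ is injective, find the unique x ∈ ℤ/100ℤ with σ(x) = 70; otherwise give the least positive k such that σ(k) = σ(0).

Suppose σ(u) = σ(v) in ℤ/100ℤ. Then 71u + 53 ≡ 71v + 53 (mod 100), so 71(u − v) ≡ 0 (mod 100).
Since gcd(71, 100) = 1, 71 is invertible modulo 100, hence u − v ≡ 0 (mod 100), i.e. u = v.
Hence σ is injective.
We now compute 71⁻¹ mod 100 explicitly. Euclid's algorithm: 100 = 1·71 + 29, 71 = 2·29 + 13, 29 = 2·13 + 3, 13 = 4·3 + 1; back-substituting gives 1 = 31·71 − 22·100, so 71⁻¹ ≡ 31 (mod 100).
Since σ is injective, we find σ⁻¹(70): we need 71x ≡ 70 − 53 ≡ 17 (mod 100). Using 71⁻¹ = 31: x ≡ 31·17 = 527 = 5·100 + 27, so x = 27.
Check: σ(27) = 71·27 + 53 = 1970 = 19·100 + 70 ≡ 70 (mod 100).

27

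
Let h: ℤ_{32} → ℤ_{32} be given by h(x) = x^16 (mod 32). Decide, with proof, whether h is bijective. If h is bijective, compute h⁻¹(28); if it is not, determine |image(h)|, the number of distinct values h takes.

h(0) = 0^16 = 0.
h(2): Repeated squaring mod 32: 2^1 ≡ 2, 2^2 ≡ 2² = 4, 2^4 ≡ 4² = 16, 2^8 ≡ 16² = 256 ≡ 0, 2^16 ≡ 0² = 0. So 2^16 ≡ 0 (mod 32).
So h(0) = h(2) = 0 while 0 ≠ 2, so h is not injective, hence not bijective.
Since h is not bijective, we determine |image(h)|. Computing x^16 mod 32 for each x (by repeated squaring, reducing mod 32 at every step), the values h(0), h(1), …, h(31) are: 0, 1, 0, 1, 0, 1, 0, 1, 0, 1, 0, 1, 0, 1, 0, 1, 0, 1, 0, 1, 0, 1, 0, 1, 0, 1, 0, 1, 0, 1, 0, 1.
The distinct values are {0, 1}; there are 2 of them.

2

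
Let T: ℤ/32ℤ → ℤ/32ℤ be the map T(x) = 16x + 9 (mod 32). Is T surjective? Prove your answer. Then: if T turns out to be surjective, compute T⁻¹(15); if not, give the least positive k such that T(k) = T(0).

By definition, surjectivity means every element of the codomain has a preimage under T.
Since gcd(16, 32) = 16, we have 16x ≡ 0 (mod 16) for all x, so T(x) ≡ 9 (mod 16).
But 0 ≢ 9 (mod 16), so 0 ∈ ℤ/32ℤ has no preimage. Hence T is not surjective.
Since T is not surjective, we find the least positive k with T(k) = T(0): this means 16k ≡ 0 (mod 32), i.e. 32 ∣ 16k. Since gcd(16, 32) = 16, dividing through by 16 this holds exactly when 2 ∣ k.
The smallest positive such k is 2.

2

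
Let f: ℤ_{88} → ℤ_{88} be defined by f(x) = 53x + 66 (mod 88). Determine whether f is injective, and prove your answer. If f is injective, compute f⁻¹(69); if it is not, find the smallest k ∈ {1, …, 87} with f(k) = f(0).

15

Recall that f is injective if f(x_1) = f(x_2) implies x_1 = x_2.
If f(x_1) = f(x_2), then 53x_1 ≡ 53x_2 (mod 88). Because gcd(53, 88) = 1, we may cancel 53 to get x_1 ≡ x_2 (mod 88).
So f is injective.
We now compute 53⁻¹ mod 88 explicitly. Euclid's algorithm: 88 = 1·53 + 35, 53 = 1·35 + 18, 35 = 1·18 + 17, 18 = 1·17 + 1; back-substituting gives 1 = 5·53 − 3·88, so 53⁻¹ ≡ 5 (mod 88).
Since f is injective, we find f⁻¹(69): we need 53x ≡ 69 − 66 ≡ 3 (mod 88). Using 53⁻¹ = 5: x ≡ 5·3 = 15, so x = 15.
Check: f(15) = 53·15 + 66 = 861 = 9·88 + 69 ≡ 69 (mod 88).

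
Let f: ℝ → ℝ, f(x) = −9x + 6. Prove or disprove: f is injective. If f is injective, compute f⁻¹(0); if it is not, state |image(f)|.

2/3

Suppose f(u) = f(v). Then −9u + 6 = −9v + 6, hence −9u = −9v, so u = v.
So f is injective.
Since f is injective, we compute f⁻¹(0) = (0 − 6)/(−9) = 2/3.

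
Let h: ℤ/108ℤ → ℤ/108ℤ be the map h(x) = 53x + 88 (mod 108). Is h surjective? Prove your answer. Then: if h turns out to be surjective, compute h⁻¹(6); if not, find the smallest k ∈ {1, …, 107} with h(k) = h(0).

Since gcd(53, 108) = 1, 53 is invertible modulo 108. Euclid's algorithm: 108 = 2·53 + 2, 53 = 26·2 + 1; back-substituting gives 1 = 53·53 − 26·108, so 53⁻¹ ≡ 53 (mod 108).
For any y ∈ ℤ/108ℤ, x = 53(y − 88) mod 108 satisfies h(x) = 53·53(y − 88) + 88 ≡ y (since 53·53 ≡ 1 mod 108). So every y has a preimage.
Hence h is surjective.
Since h is surjective, we compute h⁻¹(6): solve 53x + 88 ≡ 6 (mod 108), i.e. 53x ≡ 26 (mod 108).
Multiplying by 53⁻¹ = 53 gives x ≡ 53·26 = 1378 = 12·108 + 82 ≡ 82 (mod 108).
Check: h(82) = 53·82 + 88 = 4434 = 41·108 + 6 ≡ 6 (mod 108).

82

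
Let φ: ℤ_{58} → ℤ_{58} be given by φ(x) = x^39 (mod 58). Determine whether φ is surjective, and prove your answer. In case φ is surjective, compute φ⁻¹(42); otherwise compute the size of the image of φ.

Computing x^39 mod 58 for each x (by repeated squaring, reducing mod 58 at every step), the values φ(0), φ(1), …, φ(57) are: 0, 1, 18, 15, 34, 13, 38, 23, 32, 51, 2, 39, 46, 33, 8, 21, 54, 41, 48, 27, 36, 55, 6, 49, 16, 53, 14, 11, 28, 29, 30, 47, 44, 5, 42, 9, 52, 3, 22, 31, 10, 17, 4, 37, 50, 25, 12, 19, 56, 7, 26, 35, 20, 45, 24, 43, 40, 57.
Every element of ℤ_{58} appears exactly once in this list, so φ is a bijection, and in particular surjective.
Since φ is surjective, we read off the preimage of 42 from the same table: φ(34) = 42, so φ⁻¹(42) = 34.

34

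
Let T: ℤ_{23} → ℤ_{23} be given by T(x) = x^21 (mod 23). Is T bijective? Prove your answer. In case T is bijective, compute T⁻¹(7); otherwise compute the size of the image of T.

10

Since 23 is prime, the nonzero elements of ℤ_{23} form a cyclic group of order 22.
As gcd(21, 22) = 1, raising to the 21st power is a bijection on this group: if x_1^21 ≡ x_2^21 then (x_1x_2^{−1})^21 = 1, and the only element of order dividing gcd(21, 22) = 1 is 1, so x_1 = x_2.
With T(0) = 0 this makes T injective on all of ℤ_{23}, hence bijective (finite equal-size domain and codomain). In particular T is bijective.
Since T is bijective, we find the preimage of 7. The inverse of x ↦ x^21 on (ℤ_{23})^× is x ↦ x^21, because 21·21 = 441 = 20·22 + 1 ≡ 1 (mod 22) and x^{22} = 1 for x ≠ 0 (Fermat). So T⁻¹(7) = 7^21 mod 23.
Repeated squaring mod 23: 7^1 ≡ 7, 7^2 ≡ 7² = 49 ≡ 3, 7^4 ≡ 3² = 9, 7^8 ≡ 9² = 81 ≡ 12, 7^16 ≡ 12² = 144 ≡ 6. Since 21 = 16 + 4 + 1, 7^21 ≡ 6·9·7: 6·9 = 54 ≡ 8, then 8·7 = 56 ≡ 10. So 7^21 ≡ 10 (mod 23).
Hence T⁻¹(7) = 10.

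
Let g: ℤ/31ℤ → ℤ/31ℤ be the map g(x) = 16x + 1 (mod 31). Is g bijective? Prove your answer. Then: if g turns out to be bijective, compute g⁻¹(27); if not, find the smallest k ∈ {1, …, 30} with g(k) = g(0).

If g(a) = g(b), then 16a ≡ 16b (mod 31). Because gcd(16, 31) = 1, we may cancel 16 to get a ≡ b (mod 31).
We now compute 16⁻¹ mod 31 explicitly. Euclid's algorithm: 31 = 1·16 + 15, 16 = 1·15 + 1; back-substituting gives 1 = 2·16 − 1·31, so 16⁻¹ ≡ 2 (mod 31).
Then y ↦ 2(y − 1) is a two-sided inverse to g, so every y ∈ ℤ/31ℤ has a preimage.
Therefore g is bijective.
Since g is bijective, we compute g⁻¹(27): solve 16x + 1 ≡ 27 (mod 31), i.e. 16x ≡ 26 (mod 31).
Multiplying by 16⁻¹ = 2 gives x ≡ 2·26 = 52 = 1·31 + 21 ≡ 21 (mod 31).
Check: g(21) = 16·21 + 1 = 337 = 10·31 + 27 ≡ 27 (mod 31).

21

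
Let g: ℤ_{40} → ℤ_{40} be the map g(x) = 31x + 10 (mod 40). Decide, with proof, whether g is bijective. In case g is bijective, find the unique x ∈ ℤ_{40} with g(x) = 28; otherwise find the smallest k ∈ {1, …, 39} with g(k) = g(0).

By definition, g is injective if g(a) = g(b) implies a = b.
Suppose g(a) = g(b) in ℤ_{40}. Then 31a + 10 ≡ 31b + 10 (mod 40), so 31(a − b) ≡ 0 (mod 40).
Since gcd(31, 40) = 1, 31 is invertible modulo 40, thus a − b ≡ 0 (mod 40), i.e. a = b.
We now compute 31⁻¹ mod 40 explicitly. Euclid's algorithm: 40 = 1·31 + 9, 31 = 3·9 + 4, 9 = 2·4 + 1; back-substituting gives 1 = 31·31 − 24·40, so 31⁻¹ ≡ 31 (mod 40).
Then y ↦ 31(y − 10) is a two-sided inverse to g, so every y ∈ ℤ_{40} has a preimage.
So g is bijective.
Since g is bijective, we compute g⁻¹(28): solve 31x + 10 ≡ 28 (mod 40), i.e. 31x ≡ 18 (mod 40).
Multiplying by 31⁻¹ = 31 gives x ≡ 31·18 = 558 = 13·40 + 38 ≡ 38 (mod 40).
Check: g(38) = 31·38 + 10 = 1188 = 29·40 + 28 ≡ 28 (mod 40).

38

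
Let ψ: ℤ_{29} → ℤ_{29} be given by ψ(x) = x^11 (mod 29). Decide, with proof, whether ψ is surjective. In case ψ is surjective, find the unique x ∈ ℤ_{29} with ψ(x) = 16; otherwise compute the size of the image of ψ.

Since 29 is prime, the nonzero elements of ℤ_{29} form a cyclic group of order 28.
As gcd(11, 28) = 1, raising to the 11th power is a bijection on this group: if x_1^11 ≡ x_2^11 then (x_1x_2^{−1})^11 = 1, and the only element of order dividing gcd(11, 28) = 1 is 1, so x_1 = x_2.
With ψ(0) = 0 this makes ψ injective on all of ℤ_{29}, hence bijective (finite equal-size domain and codomain). In particular ψ is surjective.
Since ψ is surjective, we find the preimage of 16. The inverse of x ↦ x^11 on (ℤ_{29})^× is x ↦ x^23, because 11·23 = 253 = 9·28 + 1 ≡ 1 (mod 28) and x^{28} = 1 for x ≠ 0 (Fermat). So ψ⁻¹(16) = 16^23 mod 29.
Repeated squaring mod 29: 16^1 ≡ 16, 16^2 ≡ 16² = 256 ≡ 24, 16^4 ≡ 24² = 576 ≡ 25, 16^8 ≡ 25² = 625 ≡ 16, 16^16 ≡ 16² = 256 ≡ 24. Since 23 = 16 + 4 + 2 + 1, 16^23 ≡ 24·25·24·16: 24·25 = 600 ≡ 20, then 20·24 = 480 ≡ 16, then 16·16 = 256 ≡ 24. So 16^23 ≡ 24 (mod 29).
Hence ψ⁻¹(16) = 24.

24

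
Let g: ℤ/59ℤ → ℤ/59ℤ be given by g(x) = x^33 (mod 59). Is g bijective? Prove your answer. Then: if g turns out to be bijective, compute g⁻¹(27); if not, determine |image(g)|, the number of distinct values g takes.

Since 59 is prime, the nonzero elements of ℤ/59ℤ form a cyclic group of order 58.
As gcd(33, 58) = 1, raising to the 33rd power is a bijection on this group: if x_1^33 ≡ x_2^33 then (x_1x_2^{−1})^33 = 1, and the only element of order dividing gcd(33, 58) = 1 is 1, so x_1 = x_2.
With g(0) = 0 this makes g injective on all of ℤ/59ℤ, hence bijective (finite equal-size domain and codomain). In particular g is bijective.
Since g is bijective, we find the preimage of 27. The inverse of x ↦ x^33 on (ℤ/59ℤ)^× is x ↦ x^51, because 33·51 = 1683 = 29·58 + 1 ≡ 1 (mod 58) and x^{58} = 1 for x ≠ 0 (Fermat). So g⁻¹(27) = 27^51 mod 59.
Repeated squaring mod 59: 27^1 ≡ 27, 27^2 ≡ 27² = 729 ≡ 21, 27^4 ≡ 21² = 441 ≡ 28, 27^8 ≡ 28² = 784 ≡ 17, 27^16 ≡ 17² = 289 ≡ 53, 27^32 ≡ 53² = 2809 ≡ 36. Since 51 = 32 + 16 + 2 + 1, 27^51 ≡ 36·53·21·27: 36·53 = 1908 ≡ 20, then 20·21 = 420 ≡ 7, then 7·27 = 189 ≡ 12. So 27^51 ≡ 12 (mod 59).
Hence g⁻¹(27) = 12.

12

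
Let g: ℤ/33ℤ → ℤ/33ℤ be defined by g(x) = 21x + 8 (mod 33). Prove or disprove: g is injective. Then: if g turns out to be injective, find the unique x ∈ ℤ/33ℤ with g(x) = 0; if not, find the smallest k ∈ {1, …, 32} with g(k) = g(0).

Recall that g is injective when g(a) = g(b) forces a = b.
We have gcd(21, 33) = 3 > 1. Taking a = 0 and b = 11: g(0) = 8 and g(11) = 21·11 + 8 = 239 ≡ 8 (mod 33).
So g(0) = g(11) while 0 ≠ 11, thus g is not injective.
Since g is not injective, we find the least positive k with g(k) = g(0): this means 21k ≡ 0 (mod 33), i.e. 33 ∣ 21k. Since gcd(21, 33) = 3, dividing through by 3 this holds exactly when 11 ∣ 7k, and as gcd(7, 11) = 1, exactly when 11 ∣ k.
The smallest positive such k is 11.

11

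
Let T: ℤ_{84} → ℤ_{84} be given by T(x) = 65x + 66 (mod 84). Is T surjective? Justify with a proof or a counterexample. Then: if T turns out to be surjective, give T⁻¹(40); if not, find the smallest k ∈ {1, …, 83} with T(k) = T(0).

50

By definition, T is surjective if every y in the codomain equals T(x) for some x in the domain.
Since gcd(65, 84) = 1, 65 is invertible modulo 84. Euclid's algorithm: 84 = 1·65 + 19, 65 = 3·19 + 8, 19 = 2·8 + 3, 8 = 2·3 + 2, 3 = 1·2 + 1; back-substituting gives 1 = 53·65 − 41·84, so 65⁻¹ ≡ 53 (mod 84).
For any y ∈ ℤ_{84}, x = 53(y − 66) mod 84 satisfies T(x) = 65·53(y − 66) + 66 ≡ y (since 65·53 ≡ 1 mod 84). So every y has a preimage.
Therefore T is surjective.
Since T is surjective, we find T⁻¹(40): we need 65x ≡ 40 − 66 ≡ 58 (mod 84). Using 65⁻¹ = 53: x ≡ 53·58 = 3074 = 36·84 + 50, so x = 50.
Check: T(50) = 65·50 + 66 = 3316 = 39·84 + 40 ≡ 40 (mod 84).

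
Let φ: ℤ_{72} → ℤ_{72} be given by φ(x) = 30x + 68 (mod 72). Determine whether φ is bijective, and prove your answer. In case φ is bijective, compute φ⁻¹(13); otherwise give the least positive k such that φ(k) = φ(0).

12

We have gcd(30, 72) = 6 > 1. Taking s = 0 and t = 12: φ(0) = 68 and φ(12) = 30·12 + 68 = 428 ≡ 68 (mod 72).
So φ(0) = φ(12) while 0 ≠ 12, therefore φ is not injective, hence not bijective.
Since φ is not bijective, we find the least positive k with φ(k) = φ(0): this means 30k ≡ 0 (mod 72), i.e. 72 ∣ 30k. Since gcd(30, 72) = 6, dividing through by 6 this holds exactly when 12 ∣ 5k, and as gcd(5, 12) = 1, exactly when 12 ∣ k.
The smallest positive such k is 12.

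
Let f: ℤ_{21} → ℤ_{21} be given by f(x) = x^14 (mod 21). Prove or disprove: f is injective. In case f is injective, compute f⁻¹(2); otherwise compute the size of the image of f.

8

f(2): Repeated squaring mod 21: 2^1 ≡ 2, 2^2 ≡ 2² = 4, 2^4 ≡ 4² = 16, 2^8 ≡ 16² = 256 ≡ 4. Since 14 = 8 + 4 + 2, 2^14 ≡ 4·16·4: 4·16 = 64 ≡ 1, then 1·4 = 4. So 2^14 ≡ 4 (mod 21).
f(5): Repeated squaring mod 21: 5^1 ≡ 5, 5^2 ≡ 5² = 25 ≡ 4, 5^4 ≡ 4² = 16, 5^8 ≡ 16² = 256 ≡ 4. Since 14 = 8 + 4 + 2, 5^14 ≡ 4·16·4: 4·16 = 64 ≡ 1, then 1·4 = 4. So 5^14 ≡ 4 (mod 21).
So f(2) = f(5) = 4 while 2 ≠ 5, so f is not injective.
Since f is not injective, we determine |image(f)|. Computing x^14 mod 21 for each x (by repeated squaring, reducing mod 21 at every step), the values f(0), f(1), …, f(20) are: 0, 1, 4, 9, 16, 4, 15, 7, 1, 18, 16, 16, 18, 1, 7, 15, 4, 16, 9, 4, 1.
The distinct values are {0, 1, 4, 7, 9, 15, 16, 18}; there are 8 of them.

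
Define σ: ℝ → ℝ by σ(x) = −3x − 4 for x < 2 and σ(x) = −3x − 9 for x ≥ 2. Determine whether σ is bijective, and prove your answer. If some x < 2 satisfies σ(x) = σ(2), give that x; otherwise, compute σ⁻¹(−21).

Both pieces are strictly decreasing (slopes −3 and −3), so each is injective on its own interval.
The left piece maps (−∞, 2) onto (−10, ∞); the right piece maps [2, ∞) onto (−∞, −15].
The images leave a gap (−10 has no preimage), so σ is not surjective, hence not bijective.
Because the two images are disjoint, no x < 2 has σ(x) = σ(2), so we compute σ⁻¹(−21): −21 lies in (−∞, −15], so solve −3x − 9 = −21: x = (−21 + 9)/(−3) = 4.

4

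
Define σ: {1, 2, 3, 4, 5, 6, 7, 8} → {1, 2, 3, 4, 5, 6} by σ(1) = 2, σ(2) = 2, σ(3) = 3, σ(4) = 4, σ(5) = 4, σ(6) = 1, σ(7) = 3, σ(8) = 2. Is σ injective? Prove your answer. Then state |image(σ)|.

4

σ(1) = 2 = σ(2) with 1 ≠ 2, so σ is not injective.
The image of σ is {1, 2, 3, 4}, which has 4 elements.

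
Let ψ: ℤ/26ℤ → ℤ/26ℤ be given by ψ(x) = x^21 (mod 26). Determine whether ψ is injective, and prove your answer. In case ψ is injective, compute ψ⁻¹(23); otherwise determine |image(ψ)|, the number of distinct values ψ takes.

10

ψ(1) = 1^21 = 1.
ψ(3): Repeated squaring mod 26: 3^1 ≡ 3, 3^2 ≡ 3² = 9, 3^4 ≡ 9² = 81 ≡ 3, 3^8 ≡ 3² = 9, 3^16 ≡ 9² = 81 ≡ 3. Since 21 = 16 + 4 + 1, 3^21 ≡ 3·3·3: 3·3 = 9, then 9·3 = 27 ≡ 1. So 3^21 ≡ 1 (mod 26).
So ψ(1) = ψ(3) = 1 while 1 ≠ 3, so ψ is not injective.
Since ψ is not injective, we determine |image(ψ)|. Computing x^21 mod 26 for each x (by repeated squaring, reducing mod 26 at every step), the values ψ(0), ψ(1), …, ψ(25) are: 0, 1, 18, 1, 12, 5, 18, 21, 8, 1, 12, 21, 12, 13, 14, 5, 14, 25, 18, 5, 8, 21, 14, 25, 8, 25.
The distinct values are {0, 1, 5, 8, 12, 13, 14, 18, 21, 25}; there are 10 of them.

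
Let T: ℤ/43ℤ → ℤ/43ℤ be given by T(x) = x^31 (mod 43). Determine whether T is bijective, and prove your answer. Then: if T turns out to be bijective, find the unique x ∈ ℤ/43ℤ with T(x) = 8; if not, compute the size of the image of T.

Since 43 is prime, the nonzero elements of ℤ/43ℤ form a cyclic group of order 42.
As gcd(31, 42) = 1, raising to the 31st power is a bijection on this group: if a^31 ≡ b^31 then (ab^{−1})^31 = 1, and the only element of order dividing gcd(31, 42) = 1 is 1, so a = b.
With T(0) = 0 this makes T injective on all of ℤ/43ℤ, hence bijective (finite equal-size domain and codomain). In particular T is bijective.
Since T is bijective, we find the preimage of 8. The inverse of x ↦ x^31 on (ℤ/43ℤ)^× is x ↦ x^19, because 31·19 = 589 = 14·42 + 1 ≡ 1 (mod 42) and x^{42} = 1 for x ≠ 0 (Fermat). So T⁻¹(8) = 8^19 mod 43.
Repeated squaring mod 43: 8^1 ≡ 8, 8^2 ≡ 8² = 64 ≡ 21, 8^4 ≡ 21² = 441 ≡ 11, 8^8 ≡ 11² = 121 ≡ 35, 8^16 ≡ 35² = 1225 ≡ 21. Since 19 = 16 + 2 + 1, 8^19 ≡ 21·21·8: 21·21 = 441 ≡ 11, then 11·8 = 88 ≡ 2. So 8^19 ≡ 2 (mod 43).
Hence T⁻¹(8) = 2.

2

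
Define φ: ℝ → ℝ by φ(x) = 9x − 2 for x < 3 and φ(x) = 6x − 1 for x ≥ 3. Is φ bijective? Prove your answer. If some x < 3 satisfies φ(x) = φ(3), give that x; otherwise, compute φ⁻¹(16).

Both pieces are strictly increasing (slopes 9 and 6), so each is injective on its own interval.
The left piece maps (−∞, 3) onto (−∞, 25); the right piece maps [3, ∞) onto [17, ∞).
These images overlap. In particular φ(3) = 17 (right piece), and solving 9x − 2 = 17 on the left piece gives x = 19/9 < 3.
So φ(19/9) = φ(3) with 19/9 ≠ 3, and φ is not injective, hence not bijective. This x = 19/9 is the requested value below 3.

19/9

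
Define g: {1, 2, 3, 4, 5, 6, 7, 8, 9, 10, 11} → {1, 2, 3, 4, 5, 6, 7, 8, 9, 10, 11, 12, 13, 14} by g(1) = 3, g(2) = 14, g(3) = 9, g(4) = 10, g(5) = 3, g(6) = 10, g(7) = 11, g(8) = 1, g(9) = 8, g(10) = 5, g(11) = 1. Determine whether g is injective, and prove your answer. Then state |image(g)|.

g(1) = 3 = g(5) with 1 ≠ 5, so g is not injective.
The image of g is {1, 3, 5, 8, 9, 10, 11, 14}, which has 8 elements.

8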